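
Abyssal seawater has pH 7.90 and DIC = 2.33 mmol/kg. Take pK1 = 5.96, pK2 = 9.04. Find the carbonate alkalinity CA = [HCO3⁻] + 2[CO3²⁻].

CA = 2.46 mmol/kg

CA = [HCO3⁻] + 2[CO3²⁻] = (α₁ + 2α₂)·DIC
At pH 7.90: [H⁺]/K1 = 10^-1.94 = 0.011482, K2/[H⁺] = 10^-1.14 = 0.072444
α₁ = 1/(1 + 0.011482 + 0.072444) = 1/1.0839 = 0.9226; α₂ = α₁·K2/[H⁺] = 0.06683
α₁ + 2α₂ = 1.0562
CA = 1.0562 × 2.33 = 2.46 mmol/kg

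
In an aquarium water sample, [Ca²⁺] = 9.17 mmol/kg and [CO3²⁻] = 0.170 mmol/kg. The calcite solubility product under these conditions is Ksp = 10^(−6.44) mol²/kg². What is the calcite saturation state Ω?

Ω = 4.29

Ksp = 10^(−6.44) = 3.631×10^-7
Ω = [Ca²⁺][CO3²⁻]/Ksp = (9.17×10^-3)(0.170×10^-3) / 3.631×10^-7 = 4.29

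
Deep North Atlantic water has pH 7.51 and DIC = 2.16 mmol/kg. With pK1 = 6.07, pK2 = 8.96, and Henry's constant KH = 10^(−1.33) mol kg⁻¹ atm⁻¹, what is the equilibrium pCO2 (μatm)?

α₀ = 1 / (1 + K1/[H⁺] + K1K2/[H⁺]²) = 1 / (1 + 10^+1.44 + 10^-0.01)
   = 1 / (1 + 27.542 + 0.97724) = 1/29.520 = 0.03388
[CO2*] = α₀ × DIC = 0.03388 × 2.16 = 0.07317 mmol/kg
pCO2 = [CO2*]/KH = 7.317×10^-5 / 4.677×10^-2 = 1560 μatm

pCO2 = 1560 μatm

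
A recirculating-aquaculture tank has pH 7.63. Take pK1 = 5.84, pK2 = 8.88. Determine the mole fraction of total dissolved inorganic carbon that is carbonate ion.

α₂ = 0.0524

α₂ = 1 / (1 + [H⁺]/K2 + [H⁺]²/(K1K2)) = 1 / (1 + 10^+1.25 + 10^-0.54)
   = 1 / (1 + 17.783 + 0.28840) = 1/19.071 = 0.05244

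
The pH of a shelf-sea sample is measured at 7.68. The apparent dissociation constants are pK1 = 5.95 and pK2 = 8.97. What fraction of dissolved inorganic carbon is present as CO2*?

α₀ = 1 / (1 + K1/[H⁺] + K1K2/[H⁺]²) = 1 / (1 + 10^+1.73 + 10^+0.44)
   = 1 / (1 + 53.703 + 2.7542) = 1/57.457 = 0.01740

α₀ = 0.0174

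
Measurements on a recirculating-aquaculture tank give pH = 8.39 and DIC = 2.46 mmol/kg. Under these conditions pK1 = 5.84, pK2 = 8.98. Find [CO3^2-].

α₂ = 1 / (1 + [H⁺]/K2 + [H⁺]²/(K1K2)) = 1 / (1 + 10^+0.59 + 10^-1.96)
   = 1 / (1 + 3.8905 + 0.010965) = 1/4.9014 = 0.2040
[CO3²⁻] = α₂ × DIC = 0.2040 × 2.46 = 0.502 mmol/kg

[CO3²⁻] = 0.502 mmol/kg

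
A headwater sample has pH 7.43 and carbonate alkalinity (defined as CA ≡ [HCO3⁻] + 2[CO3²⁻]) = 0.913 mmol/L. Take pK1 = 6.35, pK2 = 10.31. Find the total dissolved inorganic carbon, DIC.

DIC = 0.988 mmol/L

CA = [HCO3⁻] + 2[CO3²⁻] = (α₁ + 2α₂)·DIC
At pH 7.43: [H⁺]/K1 = 10^-1.08 = 0.083176, K2/[H⁺] = 10^-2.88 = 0.0013183
α₁ = 1/(1 + 0.083176 + 0.0013183) = 1/1.0845 = 0.9221; α₂ = α₁·K2/[H⁺] = 0.001216
α₁ + 2α₂ = 0.9245
DIC = CA / (α₁ + 2α₂) = 0.913 / 0.9245 = 0.988 mmol/L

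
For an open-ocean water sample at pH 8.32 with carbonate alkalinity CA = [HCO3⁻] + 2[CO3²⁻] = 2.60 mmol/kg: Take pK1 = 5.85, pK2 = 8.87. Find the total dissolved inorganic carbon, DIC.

CA = [HCO3⁻] + 2[CO3²⁻] = (α₁ + 2α₂)·DIC
At pH 8.32: [H⁺]/K1 = 10^-2.47 = 0.0033884, K2/[H⁺] = 10^-0.55 = 0.28184
α₁ = 1/(1 + 0.0033884 + 0.28184) = 1/1.2852 = 0.7781; α₂ = α₁·K2/[H⁺] = 0.2193
α₁ + 2α₂ = 1.2167
DIC = CA / (α₁ + 2α₂) = 2.60 / 1.2167 = 2.14 mmol/kg

DIC = 2.14 mmol/kg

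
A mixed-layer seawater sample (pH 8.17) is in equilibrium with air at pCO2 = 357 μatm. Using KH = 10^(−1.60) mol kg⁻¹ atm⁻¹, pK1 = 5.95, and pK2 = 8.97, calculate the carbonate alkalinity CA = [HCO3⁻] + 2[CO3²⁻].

[CO2*] = KH · pCO2 = 10^(−1.60) × 357×10^-6 = 8.967×10^-6 mol/kg
α₀ = 1/(1 + K1/[H⁺] + K1K2/[H⁺]²) = 1/(1 + 10^+2.22 + 10^+1.42) = 0.005174
DIC = [CO2*]/α₀ = 8.967×10^-6 / 0.005174 = 1.733 mmol/kg
CA = (α₁ + 2α₂)·DIC = (0.8587 + 2×0.1361) × 1.733 = 1.96 mmol/kg

CA = 1.96 mmol/kg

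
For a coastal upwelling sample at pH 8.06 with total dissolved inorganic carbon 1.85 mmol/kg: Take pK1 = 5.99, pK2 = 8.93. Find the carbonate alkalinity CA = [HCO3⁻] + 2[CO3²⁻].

CA = [HCO3⁻] + 2[CO3²⁻] = (α₁ + 2α₂)·DIC
At pH 8.06: [H⁺]/K1 = 10^-2.07 = 0.0085114, K2/[H⁺] = 10^-0.87 = 0.13490
α₁ = 1/(1 + 0.0085114 + 0.13490) = 1/1.1434 = 0.8746; α₂ = α₁·K2/[H⁺] = 0.1180
α₁ + 2α₂ = 1.1105
CA = 1.1105 × 1.85 = 2.05 mmol/kg

CA = 2.05 mmol/kg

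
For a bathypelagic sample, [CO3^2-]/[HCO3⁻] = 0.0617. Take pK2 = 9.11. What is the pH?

pH = 7.90

From K2 = [H⁺][CO3^2-]/[HCO3⁻]:  pH = pK2 + log₁₀([CO3^2-]/[HCO3⁻])
log₁₀(0.0617) = -1.210
pH = 9.11 + (-1.210) = 7.90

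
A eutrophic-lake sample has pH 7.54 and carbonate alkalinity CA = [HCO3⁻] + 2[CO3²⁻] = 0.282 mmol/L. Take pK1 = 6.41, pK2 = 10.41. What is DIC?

DIC = 0.302 mmol/L

CA = [HCO3⁻] + 2[CO3²⁻] = (α₁ + 2α₂)·DIC
At pH 7.54: [H⁺]/K1 = 10^-1.13 = 0.074131, K2/[H⁺] = 10^-2.87 = 0.0013490
α₁ = 1/(1 + 0.074131 + 0.0013490) = 1/1.0755 = 0.9298; α₂ = α₁·K2/[H⁺] = 0.001254
α₁ + 2α₂ = 0.9323
DIC = CA / (α₁ + 2α₂) = 0.282 / 0.9323 = 0.302 mmol/L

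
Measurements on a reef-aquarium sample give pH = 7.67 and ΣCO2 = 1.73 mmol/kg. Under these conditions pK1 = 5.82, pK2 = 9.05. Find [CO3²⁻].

[CO3²⁻] = 0.0683 mmol/kg

α₂ = 1 / (1 + [H⁺]/K2 + [H⁺]²/(K1K2)) = 1 / (1 + 10^+1.38 + 10^-0.47)
   = 1 / (1 + 23.988 + 0.33884) = 1/25.327 = 0.03948
[CO3²⁻] = α₂ × DIC = 0.03948 × 1.73 = 0.0683 mmol/kg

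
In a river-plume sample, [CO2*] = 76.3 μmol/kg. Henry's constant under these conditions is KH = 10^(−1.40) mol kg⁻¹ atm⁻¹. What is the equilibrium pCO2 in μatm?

KH = 10^(−1.40) = 3.981×10^-2 mol kg⁻¹ atm⁻¹
pCO2 = [CO2*]/KH = 76.3×10^-6 / 3.981×10^-2 = 1.92×10^-3 atm = 1920 μatm

pCO2 = 1920 μatm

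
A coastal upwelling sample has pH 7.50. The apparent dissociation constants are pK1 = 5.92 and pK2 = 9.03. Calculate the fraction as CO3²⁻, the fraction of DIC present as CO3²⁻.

α₂ = 1 / (1 + [H⁺]/K2 + [H⁺]²/(K1K2)) = 1 / (1 + 10^+1.53 + 10^-0.05)
   = 1 / (1 + 33.884 + 0.89125) = 1/35.776 = 0.02795

α₂ = 0.0280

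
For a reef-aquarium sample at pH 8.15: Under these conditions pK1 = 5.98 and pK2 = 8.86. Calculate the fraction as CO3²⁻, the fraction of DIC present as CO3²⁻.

α₂ = 1 / (1 + [H⁺]/K2 + [H⁺]²/(K1K2)) = 1 / (1 + 10^+0.71 + 10^-1.46)
   = 1 / (1 + 5.1286 + 0.034674) = 1/6.1633 = 0.1623

α₂ = 0.162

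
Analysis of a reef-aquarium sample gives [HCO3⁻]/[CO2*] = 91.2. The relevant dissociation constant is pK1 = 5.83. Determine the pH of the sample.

pH = 7.79

From K1 = [H⁺][HCO3⁻]/[CO2*]:  pH = pK1 + log₁₀([HCO3⁻]/[CO2*])
log₁₀(91.2) = +1.960
pH = 5.83 + (+1.960) = 7.79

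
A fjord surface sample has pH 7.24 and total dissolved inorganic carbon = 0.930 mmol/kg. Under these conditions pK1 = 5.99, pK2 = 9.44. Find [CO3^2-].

[CO3²⁻] = 5.52 μmol/kg

α₂ = 1 / (1 + [H⁺]/K2 + [H⁺]²/(K1K2)) = 1 / (1 + 10^+2.20 + 10^+0.95)
   = 1 / (1 + 158.49 + 8.9125) = 1/168.40 = 0.005938
[CO3²⁻] = α₂ × DIC = 0.005938 × 0.930 = 0.00552 mmol/kg = 5.52 μmol/kg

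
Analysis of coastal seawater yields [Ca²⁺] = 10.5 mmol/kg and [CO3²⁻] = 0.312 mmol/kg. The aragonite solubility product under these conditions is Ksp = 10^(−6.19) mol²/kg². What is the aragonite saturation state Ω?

Ω = 5.07

Ksp = 10^(−6.19) = 6.457×10^-7
Ω = [Ca²⁺][CO3²⁻]/Ksp = (10.5×10^-3)(0.312×10^-3) / 6.457×10^-7 = 5.07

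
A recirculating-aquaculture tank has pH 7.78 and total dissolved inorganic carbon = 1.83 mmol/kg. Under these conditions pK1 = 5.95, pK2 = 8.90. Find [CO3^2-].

[CO3²⁻] = 0.127 mmol/kg

α₂ = 1 / (1 + [H⁺]/K2 + [H⁺]²/(K1K2)) = 1 / (1 + 10^+1.12 + 10^-0.71)
   = 1 / (1 + 13.183 + 0.19498) = 1/14.378 = 0.06955
[CO3²⁻] = α₂ × DIC = 0.06955 × 1.83 = 0.127 mmol/kg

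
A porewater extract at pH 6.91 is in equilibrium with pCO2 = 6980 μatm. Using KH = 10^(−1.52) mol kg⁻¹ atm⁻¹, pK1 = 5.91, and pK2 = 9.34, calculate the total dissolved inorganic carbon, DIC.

DIC = 2.33 mmol/kg

[CO2*] = KH · pCO2 = 10^(−1.52) × 6980×10^-6 = 2.108×10^-4 mol/kg
α₀ = 1/(1 + K1/[H⁺] + K1K2/[H⁺]²) = 1/(1 + 10^+1.00 + 10^-1.43) = 0.09060
DIC = [CO2*]/α₀ = 2.108×10^-4 / 0.09060 = 2.33 mmol/kg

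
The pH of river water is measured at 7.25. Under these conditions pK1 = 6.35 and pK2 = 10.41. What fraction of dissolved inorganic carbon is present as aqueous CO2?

α₀ = 0.112

α₀ = 1 / (1 + K1/[H⁺] + K1K2/[H⁺]²) = 1 / (1 + 10^+0.90 + 10^-2.26)
   = 1 / (1 + 7.9433 + 0.0054954) = 1/8.9488 = 0.1117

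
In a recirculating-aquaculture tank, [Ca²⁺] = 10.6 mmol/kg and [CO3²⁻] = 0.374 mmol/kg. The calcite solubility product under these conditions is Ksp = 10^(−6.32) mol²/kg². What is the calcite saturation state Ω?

Ω = 8.28

Ksp = 10^(−6.32) = 4.786×10^-7
Ω = [Ca²⁺][CO3²⁻]/Ksp = (10.6×10^-3)(0.374×10^-3) / 4.786×10^-7 = 8.28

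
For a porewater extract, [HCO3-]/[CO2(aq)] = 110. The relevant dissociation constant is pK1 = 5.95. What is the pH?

pH = 7.99

From K1 = [H⁺][HCO3-]/[CO2(aq)]:  pH = pK1 + log₁₀([HCO3-]/[CO2(aq)])
log₁₀(110) = +2.041
pH = 5.95 + (+2.041) = 7.99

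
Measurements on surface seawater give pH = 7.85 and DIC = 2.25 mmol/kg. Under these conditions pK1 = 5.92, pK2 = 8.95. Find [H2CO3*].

α₀ = 1 / (1 + K1/[H⁺] + K1K2/[H⁺]²) = 1 / (1 + 10^+1.93 + 10^+0.83)
   = 1 / (1 + 85.114 + 6.7608) = 1/92.875 = 0.01077
[CO2*] = α₀ × DIC = 0.01077 × 2.25 = 0.0242 mmol/kg

[CO2*] = 0.0242 mmol/kg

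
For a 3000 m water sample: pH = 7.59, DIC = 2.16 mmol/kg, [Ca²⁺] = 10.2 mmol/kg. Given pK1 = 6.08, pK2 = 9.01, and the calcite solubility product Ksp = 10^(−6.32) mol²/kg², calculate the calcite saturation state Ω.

Ω = 1.64

α₂ = 1 / (1 + [H⁺]/K2 + [H⁺]²/(K1K2)) = 1 / (1 + 10^+1.42 + 10^-0.09)
   = 1 / (1 + 26.303 + 0.81283) = 1/28.116 = 0.03557
[CO3²⁻] = α₂ × DIC = 0.03557 × 2.16 = 0.07683 mmol/kg
Ksp = 10^(−6.32) = 4.786×10^-7
Ω = [Ca²⁺][CO3²⁻]/Ksp = (10.2×10^-3)(7.683×10^-5) / 4.786×10^-7 = 1.64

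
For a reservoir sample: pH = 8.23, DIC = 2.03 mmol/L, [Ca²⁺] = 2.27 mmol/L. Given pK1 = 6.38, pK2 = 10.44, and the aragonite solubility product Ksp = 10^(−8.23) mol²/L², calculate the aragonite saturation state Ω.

Ω = 4.73

α₂ = 1 / (1 + [H⁺]/K2 + [H⁺]²/(K1K2)) = 1 / (1 + 10^+2.21 + 10^+0.36)
   = 1 / (1 + 162.18 + 2.2909) = 1/165.47 = 0.006043
[CO3²⁻] = α₂ × DIC = 0.006043 × 2.03 = 0.01227 mmol/L = 12.27 μmol/L
Ksp = 10^(−8.23) = 5.888×10^-9
Ω = [Ca²⁺][CO3²⁻]/Ksp = (2.27×10^-3)(1.227×10^-5) / 5.888×10^-9 = 4.73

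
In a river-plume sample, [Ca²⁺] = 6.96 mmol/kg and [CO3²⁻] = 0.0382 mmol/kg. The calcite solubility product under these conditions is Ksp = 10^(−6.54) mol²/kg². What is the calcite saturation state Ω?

Ω = 0.922

Ksp = 10^(−6.54) = 2.884×10^-7
Ω = [Ca²⁺][CO3²⁻]/Ksp = (6.96×10^-3)(0.0382×10^-3) / 2.884×10^-7 = 0.922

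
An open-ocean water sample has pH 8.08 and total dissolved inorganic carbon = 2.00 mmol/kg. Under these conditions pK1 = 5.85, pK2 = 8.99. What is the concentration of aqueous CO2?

α₀ = 1 / (1 + K1/[H⁺] + K1K2/[H⁺]²) = 1 / (1 + 10^+2.23 + 10^+1.32)
   = 1 / (1 + 169.82 + 20.893) = 1/191.72 = 0.005216
[CO2*] = α₀ × DIC = 0.005216 × 2.00 = 0.0104 mmol/kg = 10.4 μmol/kg

[CO2*] = 10.4 μmol/kg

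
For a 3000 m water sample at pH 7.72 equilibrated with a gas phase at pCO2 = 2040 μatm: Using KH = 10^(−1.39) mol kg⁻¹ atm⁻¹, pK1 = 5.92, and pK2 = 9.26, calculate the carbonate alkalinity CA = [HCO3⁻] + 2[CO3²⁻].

CA = 5.55 mmol/kg

[CO2*] = KH · pCO2 = 10^(−1.39) × 2040×10^-6 = 8.311×10^-5 mol/kg
α₀ = 1/(1 + K1/[H⁺] + K1K2/[H⁺]²) = 1/(1 + 10^+1.80 + 10^+0.26) = 0.01517
DIC = [CO2*]/α₀ = 8.311×10^-5 / 0.01517 = 5.478 mmol/kg
CA = (α₁ + 2α₂)·DIC = (0.9572 + 2×0.02761) × 5.478 = 5.55 mmol/kg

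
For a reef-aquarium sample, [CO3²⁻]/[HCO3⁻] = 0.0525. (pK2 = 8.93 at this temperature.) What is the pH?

From K2 = [H⁺][CO3²⁻]/[HCO3⁻]:  pH = pK2 + log₁₀([CO3²⁻]/[HCO3⁻])
log₁₀(0.0525) = -1.280
pH = 8.93 + (-1.280) = 7.65

pH = 7.65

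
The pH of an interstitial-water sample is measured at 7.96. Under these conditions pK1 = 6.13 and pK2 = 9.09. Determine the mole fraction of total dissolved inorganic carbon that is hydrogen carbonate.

α₁ = 0.918

α₁ = 1 / (1 + [H⁺]/K1 + K2/[H⁺]) = 1 / (1 + 10^-1.83 + 10^-1.13)
   = 1 / (1 + 0.014791 + 0.074131) = 1/1.0889 = 0.9183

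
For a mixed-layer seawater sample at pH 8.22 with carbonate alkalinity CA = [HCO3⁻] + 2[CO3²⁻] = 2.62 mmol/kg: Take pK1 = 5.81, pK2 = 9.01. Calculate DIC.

CA = [HCO3⁻] + 2[CO3²⁻] = (α₁ + 2α₂)·DIC
At pH 8.22: [H⁺]/K1 = 10^-2.41 = 0.0038905, K2/[H⁺] = 10^-0.79 = 0.16218
α₁ = 1/(1 + 0.0038905 + 0.16218) = 1/1.1661 = 0.8576; α₂ = α₁·K2/[H⁺] = 0.1391
α₁ + 2α₂ = 1.1357
DIC = CA / (α₁ + 2α₂) = 2.62 / 1.1357 = 2.31 mmol/kg

DIC = 2.31 mmol/kg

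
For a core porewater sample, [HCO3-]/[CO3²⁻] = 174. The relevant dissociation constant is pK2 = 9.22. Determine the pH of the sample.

From K2 = [H⁺][CO3²⁻]/[HCO3-]:  pH = pK2 − log₁₀([HCO3-]/[CO3²⁻])
log₁₀(174) = +2.241
pH = 9.22 − (+2.241) = 6.98

pH = 6.98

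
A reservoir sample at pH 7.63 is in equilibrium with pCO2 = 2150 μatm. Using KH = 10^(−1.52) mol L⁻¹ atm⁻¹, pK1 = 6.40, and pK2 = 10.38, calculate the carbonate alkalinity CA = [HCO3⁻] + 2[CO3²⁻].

CA = 1.11 mmol/L

[CO2*] = KH · pCO2 = 10^(−1.52) × 2150×10^-6 = 6.493×10^-5 mol/L
α₀ = 1/(1 + K1/[H⁺] + K1K2/[H⁺]²) = 1/(1 + 10^+1.23 + 10^-1.52) = 0.05552
DIC = [CO2*]/α₀ = 6.493×10^-5 / 0.05552 = 1.170 mmol/L
CA = (α₁ + 2α₂)·DIC = (0.9428 + 2×0.001677) × 1.170 = 1.11 mmol/L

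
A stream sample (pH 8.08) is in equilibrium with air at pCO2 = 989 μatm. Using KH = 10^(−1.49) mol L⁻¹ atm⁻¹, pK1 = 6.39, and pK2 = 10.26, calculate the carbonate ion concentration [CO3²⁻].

[CO2*] = KH · pCO2 = 10^(−1.49) × 989×10^-6 = 3.200×10^-5 mol/L
α₀ = 1/(1 + K1/[H⁺] + K1K2/[H⁺]²) = 1/(1 + 10^+1.69 + 10^-0.49) = 0.01988
DIC = [CO2*]/α₀ = 3.200×10^-5 / 0.01988 = 1.610 mmol/L
[CO3²⁻] = α₂·DIC; α₂ = 0.006433, so [CO3²⁻] = 0.006433 × 1.610 = 0.0104 mmol/L = 10.4 μmol/L

[CO3²⁻] = 10.4 μmol/L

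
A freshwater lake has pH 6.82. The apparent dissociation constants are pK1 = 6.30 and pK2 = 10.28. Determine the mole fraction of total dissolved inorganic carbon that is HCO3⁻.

α₁ = 1 / (1 + [H⁺]/K1 + K2/[H⁺]) = 1 / (1 + 10^-0.52 + 10^-3.46)
   = 1 / (1 + 0.30200 + 0.00034674) = 1/1.3023 = 0.7678

α₁ = 0.768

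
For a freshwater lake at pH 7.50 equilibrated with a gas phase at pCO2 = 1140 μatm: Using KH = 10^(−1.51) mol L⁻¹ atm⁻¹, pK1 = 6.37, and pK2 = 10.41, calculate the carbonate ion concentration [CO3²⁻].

[CO3²⁻] = 0.585 μmol/L

[CO2*] = KH · pCO2 = 10^(−1.51) × 1140×10^-6 = 3.523×10^-5 mol/L
α₀ = 1/(1 + K1/[H⁺] + K1K2/[H⁺]²) = 1/(1 + 10^+1.13 + 10^-1.78) = 0.06894
DIC = [CO2*]/α₀ = 3.523×10^-5 / 0.06894 = 0.5110 mmol/L
[CO3²⁻] = α₂·DIC; α₂ = 0.001144, so [CO3²⁻] = 0.001144 × 0.5110 = 0.000585 mmol/L = 0.585 μmol/L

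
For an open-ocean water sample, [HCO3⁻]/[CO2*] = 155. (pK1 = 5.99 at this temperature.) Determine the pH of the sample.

From K1 = [H⁺][HCO3⁻]/[CO2*]:  pH = pK1 + log₁₀([HCO3⁻]/[CO2*])
log₁₀(155) = +2.190
pH = 5.99 + (+2.190) = 8.18

pH = 8.18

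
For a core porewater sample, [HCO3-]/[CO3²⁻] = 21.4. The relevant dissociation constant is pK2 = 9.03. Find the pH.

From K2 = [H⁺][CO3²⁻]/[HCO3-]:  pH = pK2 − log₁₀([HCO3-]/[CO3²⁻])
log₁₀(21.4) = +1.330
pH = 9.03 − (+1.330) = 7.70

pH = 7.70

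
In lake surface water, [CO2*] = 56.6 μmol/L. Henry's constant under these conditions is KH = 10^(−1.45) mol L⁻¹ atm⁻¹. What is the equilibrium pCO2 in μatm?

pCO2 = 1600 μatm

KH = 10^(−1.45) = 3.548×10^-2 mol L⁻¹ atm⁻¹
pCO2 = [CO2*]/KH = 56.6×10^-6 / 3.548×10^-2 = 1.60×10^-3 atm = 1600 μatm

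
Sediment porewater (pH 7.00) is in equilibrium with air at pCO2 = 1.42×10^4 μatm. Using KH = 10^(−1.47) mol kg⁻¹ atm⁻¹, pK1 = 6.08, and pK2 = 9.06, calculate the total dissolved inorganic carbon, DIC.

[CO2*] = KH · pCO2 = 10^(−1.47) × 1.42×10^4×10^-6 = 4.812×10^-4 mol/kg
α₀ = 1/(1 + K1/[H⁺] + K1K2/[H⁺]²) = 1/(1 + 10^+0.92 + 10^-1.14) = 0.1065
DIC = [CO2*]/α₀ = 4.812×10^-4 / 0.1065 = 4.52 mmol/kg

DIC = 4.52 mmol/kg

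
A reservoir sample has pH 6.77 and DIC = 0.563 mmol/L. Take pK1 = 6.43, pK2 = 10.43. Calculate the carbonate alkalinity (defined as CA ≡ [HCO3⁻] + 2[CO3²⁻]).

CA = 0.386 mmol/L

CA = [HCO3⁻] + 2[CO3²⁻] = (α₁ + 2α₂)·DIC
At pH 6.77: [H⁺]/K1 = 10^-0.34 = 0.45709, K2/[H⁺] = 10^-3.66 = 0.00021878
α₁ = 1/(1 + 0.45709 + 0.00021878) = 1/1.4573 = 0.6862; α₂ = α₁·K2/[H⁺] = 0.0001501
α₁ + 2α₂ = 0.6865
CA = 0.6865 × 0.563 = 0.386 mmol/L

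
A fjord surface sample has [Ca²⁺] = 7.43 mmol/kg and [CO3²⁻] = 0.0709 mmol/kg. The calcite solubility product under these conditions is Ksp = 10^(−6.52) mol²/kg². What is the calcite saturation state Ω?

Ksp = 10^(−6.52) = 3.020×10^-7
Ω = [Ca²⁺][CO3²⁻]/Ksp = (7.43×10^-3)(0.0709×10^-3) / 3.020×10^-7 = 1.74

Ω = 1.74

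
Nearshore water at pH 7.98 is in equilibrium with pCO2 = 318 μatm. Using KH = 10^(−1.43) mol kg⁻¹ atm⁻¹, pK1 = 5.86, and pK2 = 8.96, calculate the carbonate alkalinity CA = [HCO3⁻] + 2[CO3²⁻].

[CO2*] = KH · pCO2 = 10^(−1.43) × 318×10^-6 = 1.181×10^-5 mol/kg
α₀ = 1/(1 + K1/[H⁺] + K1K2/[H⁺]²) = 1/(1 + 10^+2.12 + 10^+1.14) = 0.006820
DIC = [CO2*]/α₀ = 1.181×10^-5 / 0.006820 = 1.732 mmol/kg
CA = (α₁ + 2α₂)·DIC = (0.8990 + 2×0.09414) × 1.732 = 1.88 mmol/kg

CA = 1.88 mmol/kg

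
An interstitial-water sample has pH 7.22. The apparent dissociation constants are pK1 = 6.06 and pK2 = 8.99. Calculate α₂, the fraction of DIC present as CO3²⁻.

α₂ = 1 / (1 + [H⁺]/K2 + [H⁺]²/(K1K2)) = 1 / (1 + 10^+1.77 + 10^+0.61)
   = 1 / (1 + 58.884 + 4.0738) = 1/63.958 = 0.01564

α₂ = 0.0156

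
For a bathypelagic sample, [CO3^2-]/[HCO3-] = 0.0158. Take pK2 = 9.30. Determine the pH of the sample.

From K2 = [H⁺][CO3^2-]/[HCO3-]:  pH = pK2 + log₁₀([CO3^2-]/[HCO3-])
log₁₀(0.0158) = -1.801
pH = 9.30 + (-1.801) = 7.50

pH = 7.50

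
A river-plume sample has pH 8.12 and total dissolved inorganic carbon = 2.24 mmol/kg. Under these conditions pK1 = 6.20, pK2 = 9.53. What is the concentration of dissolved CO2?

α₀ = 1 / (1 + K1/[H⁺] + K1K2/[H⁺]²) = 1 / (1 + 10^+1.92 + 10^+0.51)
   = 1 / (1 + 83.176 + 3.2359) = 1/87.412 = 0.01144
[CO2*] = α₀ × DIC = 0.01144 × 2.24 = 0.0256 mmol/kg

[CO2*] = 0.0256 mmol/kg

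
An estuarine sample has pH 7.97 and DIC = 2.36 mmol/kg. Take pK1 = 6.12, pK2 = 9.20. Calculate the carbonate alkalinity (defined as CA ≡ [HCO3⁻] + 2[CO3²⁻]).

CA = 2.46 mmol/kg

CA = [HCO3⁻] + 2[CO3²⁻] = (α₁ + 2α₂)·DIC
At pH 7.97: [H⁺]/K1 = 10^-1.85 = 0.014125, K2/[H⁺] = 10^-1.23 = 0.058884
α₁ = 1/(1 + 0.014125 + 0.058884) = 1/1.0730 = 0.9320; α₂ = α₁·K2/[H⁺] = 0.05488
α₁ + 2α₂ = 1.0417
CA = 1.0417 × 2.36 = 2.46 mmol/kg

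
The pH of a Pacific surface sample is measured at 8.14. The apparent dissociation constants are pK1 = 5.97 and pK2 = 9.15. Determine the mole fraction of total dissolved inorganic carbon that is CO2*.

α₀ = 0.00612

α₀ = 1 / (1 + K1/[H⁺] + K1K2/[H⁺]²) = 1 / (1 + 10^+2.17 + 10^+1.16)
   = 1 / (1 + 147.91 + 14.454) = 1/163.37 = 0.006121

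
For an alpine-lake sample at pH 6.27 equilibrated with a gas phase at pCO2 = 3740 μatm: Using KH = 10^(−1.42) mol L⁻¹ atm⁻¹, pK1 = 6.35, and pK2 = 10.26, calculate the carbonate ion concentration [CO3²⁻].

[CO3²⁻] = 0.0121 μmol/L

[CO2*] = KH · pCO2 = 10^(−1.42) × 3740×10^-6 = 1.422×10^-4 mol/L
α₀ = 1/(1 + K1/[H⁺] + K1K2/[H⁺]²) = 1/(1 + 10^-0.08 + 10^-4.07) = 0.5459
DIC = [CO2*]/α₀ = 1.422×10^-4 / 0.5459 = 0.2605 mmol/L
[CO3²⁻] = α₂·DIC; α₂ = 4.646×10^-5, so [CO3²⁻] = 4.646×10^-5 × 0.2605 = 1.21×10^-5 mmol/L = 0.0121 μmol/L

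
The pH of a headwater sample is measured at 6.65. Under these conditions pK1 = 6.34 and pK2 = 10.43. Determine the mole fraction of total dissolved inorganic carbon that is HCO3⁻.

α₁ = 1 / (1 + [H⁺]/K1 + K2/[H⁺]) = 1 / (1 + 10^-0.31 + 10^-3.78)
   = 1 / (1 + 0.48978 + 0.00016596) = 1/1.4899 = 0.6712

α₁ = 0.671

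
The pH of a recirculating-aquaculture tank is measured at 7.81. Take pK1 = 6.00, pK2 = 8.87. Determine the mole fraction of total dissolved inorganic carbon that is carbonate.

α₂ = 0.0790

α₂ = 1 / (1 + [H⁺]/K2 + [H⁺]²/(K1K2)) = 1 / (1 + 10^+1.06 + 10^-0.75)
   = 1 / (1 + 11.482 + 0.17783) = 1/12.659 = 0.07899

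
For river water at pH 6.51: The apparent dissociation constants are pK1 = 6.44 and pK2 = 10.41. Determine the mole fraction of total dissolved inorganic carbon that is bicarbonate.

α₁ = 0.540

α₁ = 1 / (1 + [H⁺]/K1 + K2/[H⁺]) = 1 / (1 + 10^-0.07 + 10^-3.90)
   = 1 / (1 + 0.85114 + 0.00012589) = 1/1.8513 = 0.5402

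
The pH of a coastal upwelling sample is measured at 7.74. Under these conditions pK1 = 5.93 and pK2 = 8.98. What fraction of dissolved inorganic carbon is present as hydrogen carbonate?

α₁ = 1 / (1 + [H⁺]/K1 + K2/[H⁺]) = 1 / (1 + 10^-1.81 + 10^-1.24)
   = 1 / (1 + 0.015488 + 0.057544) = 1/1.0730 = 0.9319

α₁ = 0.932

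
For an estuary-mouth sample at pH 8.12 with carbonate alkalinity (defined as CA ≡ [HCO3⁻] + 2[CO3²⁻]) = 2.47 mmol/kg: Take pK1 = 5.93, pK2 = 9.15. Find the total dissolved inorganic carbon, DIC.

CA = [HCO3⁻] + 2[CO3²⁻] = (α₁ + 2α₂)·DIC
At pH 8.12: [H⁺]/K1 = 10^-2.19 = 0.0064565, K2/[H⁺] = 10^-1.03 = 0.093325
α₁ = 1/(1 + 0.0064565 + 0.093325) = 1/1.0998 = 0.9093; α₂ = α₁·K2/[H⁺] = 0.08486
α₁ + 2α₂ = 1.0790
DIC = CA / (α₁ + 2α₂) = 2.47 / 1.0790 = 2.29 mmol/kg

DIC = 2.29 mmol/kg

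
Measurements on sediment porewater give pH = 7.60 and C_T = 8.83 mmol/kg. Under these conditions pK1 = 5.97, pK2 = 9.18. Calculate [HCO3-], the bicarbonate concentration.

α₁ = 1 / (1 + [H⁺]/K1 + K2/[H⁺]) = 1 / (1 + 10^-1.63 + 10^-1.58)
   = 1 / (1 + 0.023442 + 0.026303) = 1/1.0497 = 0.9526
[HCO3⁻] = α₁ × DIC = 0.9526 × 8.83 = 8.41 mmol/kg

[HCO3⁻] = 8.41 mmol/kg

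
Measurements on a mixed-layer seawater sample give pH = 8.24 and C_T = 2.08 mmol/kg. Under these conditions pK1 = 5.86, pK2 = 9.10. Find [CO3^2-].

α₂ = 1 / (1 + [H⁺]/K2 + [H⁺]²/(K1K2)) = 1 / (1 + 10^+0.86 + 10^-1.52)
   = 1 / (1 + 7.2444 + 0.030200) = 1/8.2746 = 0.1209
[CO3²⁻] = α₂ × DIC = 0.1209 × 2.08 = 0.251 mmol/kg

[CO3²⁻] = 0.251 mmol/kg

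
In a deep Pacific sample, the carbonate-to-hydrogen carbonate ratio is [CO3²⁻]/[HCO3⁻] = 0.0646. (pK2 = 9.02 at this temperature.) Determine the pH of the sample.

From K2 = [H⁺][CO3²⁻]/[HCO3⁻]:  pH = pK2 + log₁₀([CO3²⁻]/[HCO3⁻])
log₁₀(0.0646) = -1.190
pH = 9.02 + (-1.190) = 7.83

pH = 7.83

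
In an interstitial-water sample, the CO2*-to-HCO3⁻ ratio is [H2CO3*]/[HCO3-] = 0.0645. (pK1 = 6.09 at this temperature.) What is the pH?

pH = 7.28

From K1 = [H⁺][HCO3-]/[H2CO3*]:  pH = pK1 − log₁₀([H2CO3*]/[HCO3-])
log₁₀(0.0645) = -1.190
pH = 6.09 − (-1.190) = 7.28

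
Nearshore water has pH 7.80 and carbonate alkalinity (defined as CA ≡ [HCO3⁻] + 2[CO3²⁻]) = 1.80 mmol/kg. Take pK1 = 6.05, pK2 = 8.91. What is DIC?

CA = [HCO3⁻] + 2[CO3²⁻] = (α₁ + 2α₂)·DIC
At pH 7.80: [H⁺]/K1 = 10^-1.75 = 0.017783, K2/[H⁺] = 10^-1.11 = 0.077625
α₁ = 1/(1 + 0.017783 + 0.077625) = 1/1.0954 = 0.9129; α₂ = α₁·K2/[H⁺] = 0.07086
α₁ + 2α₂ = 1.0546
DIC = CA / (α₁ + 2α₂) = 1.80 / 1.0546 = 1.71 mmol/kg

DIC = 1.71 mmol/kg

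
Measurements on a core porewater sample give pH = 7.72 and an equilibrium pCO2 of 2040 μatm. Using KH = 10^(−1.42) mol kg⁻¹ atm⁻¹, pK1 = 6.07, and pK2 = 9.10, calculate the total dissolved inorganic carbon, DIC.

DIC = 3.69 mmol/kg

[CO2*] = KH · pCO2 = 10^(−1.42) × 2040×10^-6 = 7.756×10^-5 mol/kg
α₀ = 1/(1 + K1/[H⁺] + K1K2/[H⁺]²) = 1/(1 + 10^+1.65 + 10^+0.27) = 0.02104
DIC = [CO2*]/α₀ = 7.756×10^-5 / 0.02104 = 3.69 mmol/kg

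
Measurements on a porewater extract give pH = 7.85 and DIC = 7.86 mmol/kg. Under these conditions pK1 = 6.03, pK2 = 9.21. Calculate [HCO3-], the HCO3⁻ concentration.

α₁ = 1 / (1 + [H⁺]/K1 + K2/[H⁺]) = 1 / (1 + 10^-1.82 + 10^-1.36)
   = 1 / (1 + 0.015136 + 0.043652) = 1/1.0588 = 0.9445
[HCO3⁻] = α₁ × DIC = 0.9445 × 7.86 = 7.42 mmol/kg

[HCO3⁻] = 7.42 mmol/kg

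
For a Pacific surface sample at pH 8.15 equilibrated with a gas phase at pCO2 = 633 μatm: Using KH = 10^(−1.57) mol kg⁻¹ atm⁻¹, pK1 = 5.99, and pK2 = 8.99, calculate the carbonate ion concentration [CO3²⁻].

[CO2*] = KH · pCO2 = 10^(−1.57) × 633×10^-6 = 1.704×10^-5 mol/kg
α₀ = 1/(1 + K1/[H⁺] + K1K2/[H⁺]²) = 1/(1 + 10^+2.16 + 10^+1.32) = 0.006008
DIC = [CO2*]/α₀ = 1.704×10^-5 / 0.006008 = 2.836 mmol/kg
[CO3²⁻] = α₂·DIC; α₂ = 0.1255, so [CO3²⁻] = 0.1255 × 2.836 = 0.356 mmol/kg

[CO3²⁻] = 0.356 mmol/kg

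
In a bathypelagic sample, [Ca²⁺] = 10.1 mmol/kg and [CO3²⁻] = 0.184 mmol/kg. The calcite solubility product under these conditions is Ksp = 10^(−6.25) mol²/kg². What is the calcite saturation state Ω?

Ω = 3.30

Ksp = 10^(−6.25) = 5.623×10^-7
Ω = [Ca²⁺][CO3²⁻]/Ksp = (10.1×10^-3)(0.184×10^-3) / 5.623×10^-7 = 3.30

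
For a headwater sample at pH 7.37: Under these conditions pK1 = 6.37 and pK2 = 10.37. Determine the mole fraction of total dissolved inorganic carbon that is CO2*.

α₀ = 0.0908

α₀ = 1 / (1 + K1/[H⁺] + K1K2/[H⁺]²) = 1 / (1 + 10^+1.00 + 10^-2.00)
   = 1 / (1 + 10.000 + 0.010000) = 1/11.010 = 0.09083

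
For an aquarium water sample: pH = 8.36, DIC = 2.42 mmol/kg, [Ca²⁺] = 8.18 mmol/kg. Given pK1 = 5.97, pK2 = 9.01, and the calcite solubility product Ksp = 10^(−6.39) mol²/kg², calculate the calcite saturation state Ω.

Ω = 8.86

α₂ = 1 / (1 + [H⁺]/K2 + [H⁺]²/(K1K2)) = 1 / (1 + 10^+0.65 + 10^-1.74)
   = 1 / (1 + 4.4668 + 0.018197) = 1/5.4850 = 0.1823
[CO3²⁻] = α₂ × DIC = 0.1823 × 2.42 = 0.4412 mmol/kg
Ksp = 10^(−6.39) = 4.074×10^-7
Ω = [Ca²⁺][CO3²⁻]/Ksp = (8.18×10^-3)(4.412×10^-4) / 4.074×10^-7 = 8.86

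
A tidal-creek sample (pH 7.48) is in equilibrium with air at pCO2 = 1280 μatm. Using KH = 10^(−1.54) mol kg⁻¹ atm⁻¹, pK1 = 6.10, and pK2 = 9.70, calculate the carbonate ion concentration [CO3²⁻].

[CO3²⁻] = 5.34 μmol/kg

[CO2*] = KH · pCO2 = 10^(−1.54) × 1280×10^-6 = 3.692×10^-5 mol/kg
α₀ = 1/(1 + K1/[H⁺] + K1K2/[H⁺]²) = 1/(1 + 10^+1.38 + 10^-0.84) = 0.03979
DIC = [CO2*]/α₀ = 3.692×10^-5 / 0.03979 = 0.9278 mmol/kg
[CO3²⁻] = α₂·DIC; α₂ = 0.005751, so [CO3²⁻] = 0.005751 × 0.9278 = 0.00534 mmol/kg = 5.34 μmol/kg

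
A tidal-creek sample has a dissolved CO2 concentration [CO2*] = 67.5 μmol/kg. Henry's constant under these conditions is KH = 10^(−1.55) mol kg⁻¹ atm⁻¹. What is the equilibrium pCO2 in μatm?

KH = 10^(−1.55) = 2.818×10^-2 mol kg⁻¹ atm⁻¹
pCO2 = [CO2*]/KH = 67.5×10^-6 / 2.818×10^-2 = 2.39×10^-3 atm = 2390 μatm

pCO2 = 2390 μatm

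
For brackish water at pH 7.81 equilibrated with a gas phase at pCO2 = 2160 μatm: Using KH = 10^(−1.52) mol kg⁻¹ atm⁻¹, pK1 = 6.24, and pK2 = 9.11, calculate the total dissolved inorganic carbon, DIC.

DIC = 2.61 mmol/kg

[CO2*] = KH · pCO2 = 10^(−1.52) × 2160×10^-6 = 6.523×10^-5 mol/kg
α₀ = 1/(1 + K1/[H⁺] + K1K2/[H⁺]²) = 1/(1 + 10^+1.57 + 10^+0.27) = 0.02499
DIC = [CO2*]/α₀ = 6.523×10^-5 / 0.02499 = 2.61 mmol/kg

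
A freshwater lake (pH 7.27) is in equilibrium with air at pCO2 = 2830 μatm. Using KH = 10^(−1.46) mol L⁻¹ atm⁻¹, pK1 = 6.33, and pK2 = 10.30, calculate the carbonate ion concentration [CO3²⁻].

[CO3²⁻] = 0.798 μmol/L

[CO2*] = KH · pCO2 = 10^(−1.46) × 2830×10^-6 = 9.813×10^-5 mol/L
α₀ = 1/(1 + K1/[H⁺] + K1K2/[H⁺]²) = 1/(1 + 10^+0.94 + 10^-2.09) = 0.1029
DIC = [CO2*]/α₀ = 9.813×10^-5 / 0.1029 = 0.9536 mmol/L
[CO3²⁻] = α₂·DIC; α₂ = 0.0008364, so [CO3²⁻] = 0.0008364 × 0.9536 = 0.000798 mmol/L = 0.798 μmol/L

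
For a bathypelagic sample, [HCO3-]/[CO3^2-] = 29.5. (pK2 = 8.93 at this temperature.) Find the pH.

pH = 7.46

From K2 = [H⁺][CO3^2-]/[HCO3-]:  pH = pK2 − log₁₀([HCO3-]/[CO3^2-])
log₁₀(29.5) = +1.470
pH = 8.93 − (+1.470) = 7.46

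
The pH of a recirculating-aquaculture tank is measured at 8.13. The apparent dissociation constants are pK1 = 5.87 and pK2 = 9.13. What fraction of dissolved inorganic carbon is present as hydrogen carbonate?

α₁ = 1 / (1 + [H⁺]/K1 + K2/[H⁺]) = 1 / (1 + 10^-2.26 + 10^-1.00)
   = 1 / (1 + 0.0054954 + 0.10000) = 1/1.1055 = 0.9046

α₁ = 0.905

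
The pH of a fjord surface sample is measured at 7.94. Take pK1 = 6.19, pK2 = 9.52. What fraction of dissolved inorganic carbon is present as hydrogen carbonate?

α₁ = 1 / (1 + [H⁺]/K1 + K2/[H⁺]) = 1 / (1 + 10^-1.75 + 10^-1.58)
   = 1 / (1 + 0.017783 + 0.026303) = 1/1.0441 = 0.9578

α₁ = 0.958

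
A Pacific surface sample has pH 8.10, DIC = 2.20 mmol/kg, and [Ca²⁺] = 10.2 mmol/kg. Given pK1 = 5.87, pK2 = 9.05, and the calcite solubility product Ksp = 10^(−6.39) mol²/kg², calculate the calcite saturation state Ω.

α₂ = 1 / (1 + [H⁺]/K2 + [H⁺]²/(K1K2)) = 1 / (1 + 10^+0.95 + 10^-1.28)
   = 1 / (1 + 8.9125 + 0.052481) = 1/9.9650 = 0.1004
[CO3²⁻] = α₂ × DIC = 0.1004 × 2.20 = 0.2208 mmol/kg
Ksp = 10^(−6.39) = 4.074×10^-7
Ω = [Ca²⁺][CO3²⁻]/Ksp = (10.2×10^-3)(2.208×10^-4) / 4.074×10^-7 = 5.53

Ω = 5.53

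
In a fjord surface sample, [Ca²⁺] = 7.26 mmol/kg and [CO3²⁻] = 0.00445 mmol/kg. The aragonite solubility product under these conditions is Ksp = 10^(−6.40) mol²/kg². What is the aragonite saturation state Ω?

Ω = 0.0812

Ksp = 10^(−6.40) = 3.981×10^-7
Ω = [Ca²⁺][CO3²⁻]/Ksp = (7.26×10^-3)(0.00445×10^-3) / 3.981×10^-7 = 0.0812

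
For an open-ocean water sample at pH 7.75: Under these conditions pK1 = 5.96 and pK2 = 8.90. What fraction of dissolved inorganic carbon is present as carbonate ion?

α₂ = 0.0651

α₂ = 1 / (1 + [H⁺]/K2 + [H⁺]²/(K1K2)) = 1 / (1 + 10^+1.15 + 10^-0.64)
   = 1 / (1 + 14.125 + 0.22909) = 1/15.354 = 0.06513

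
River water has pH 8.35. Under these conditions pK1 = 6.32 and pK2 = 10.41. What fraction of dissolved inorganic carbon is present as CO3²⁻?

α₂ = 0.00856

α₂ = 1 / (1 + [H⁺]/K2 + [H⁺]²/(K1K2)) = 1 / (1 + 10^+2.06 + 10^+0.03)
   = 1 / (1 + 114.82 + 1.0715) = 1/116.89 = 0.008555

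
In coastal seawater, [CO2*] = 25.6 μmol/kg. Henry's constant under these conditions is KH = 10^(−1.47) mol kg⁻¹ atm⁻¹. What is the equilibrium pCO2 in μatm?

pCO2 = 756 μatm

KH = 10^(−1.47) = 3.388×10^-2 mol kg⁻¹ atm⁻¹
pCO2 = [CO2*]/KH = 25.6×10^-6 / 3.388×10^-2 = 7.56×10^-4 atm = 756 μatm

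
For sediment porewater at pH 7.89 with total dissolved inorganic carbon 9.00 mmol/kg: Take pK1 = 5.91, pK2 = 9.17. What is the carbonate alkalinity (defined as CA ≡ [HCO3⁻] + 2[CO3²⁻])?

CA = 9.36 mmol/kg

CA = [HCO3⁻] + 2[CO3²⁻] = (α₁ + 2α₂)·DIC
At pH 7.89: [H⁺]/K1 = 10^-1.98 = 0.010471, K2/[H⁺] = 10^-1.28 = 0.052481
α₁ = 1/(1 + 0.010471 + 0.052481) = 1/1.0630 = 0.9408; α₂ = α₁·K2/[H⁺] = 0.04937
α₁ + 2α₂ = 1.0395
CA = 1.0395 × 9.00 = 9.36 mmol/kg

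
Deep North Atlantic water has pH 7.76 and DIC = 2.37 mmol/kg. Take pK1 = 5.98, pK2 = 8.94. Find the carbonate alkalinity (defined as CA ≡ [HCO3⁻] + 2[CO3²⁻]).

CA = 2.48 mmol/kg

CA = [HCO3⁻] + 2[CO3²⁻] = (α₁ + 2α₂)·DIC
At pH 7.76: [H⁺]/K1 = 10^-1.78 = 0.016596, K2/[H⁺] = 10^-1.18 = 0.066069
α₁ = 1/(1 + 0.016596 + 0.066069) = 1/1.0827 = 0.9236; α₂ = α₁·K2/[H⁺] = 0.06102
α₁ + 2α₂ = 1.0457
CA = 1.0457 × 2.37 = 2.48 mmol/kg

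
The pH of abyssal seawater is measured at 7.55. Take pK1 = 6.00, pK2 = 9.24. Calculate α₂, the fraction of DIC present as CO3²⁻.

α₂ = 0.0195

α₂ = 1 / (1 + [H⁺]/K2 + [H⁺]²/(K1K2)) = 1 / (1 + 10^+1.69 + 10^+0.14)
   = 1 / (1 + 48.978 + 1.3804) = 1/51.358 = 0.01947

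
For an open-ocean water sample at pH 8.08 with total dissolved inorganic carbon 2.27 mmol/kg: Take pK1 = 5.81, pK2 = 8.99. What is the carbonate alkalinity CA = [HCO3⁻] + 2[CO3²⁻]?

CA = [HCO3⁻] + 2[CO3²⁻] = (α₁ + 2α₂)·DIC
At pH 8.08: [H⁺]/K1 = 10^-2.27 = 0.0053703, K2/[H⁺] = 10^-0.91 = 0.12303
α₁ = 1/(1 + 0.0053703 + 0.12303) = 1/1.1284 = 0.8862; α₂ = α₁·K2/[H⁺] = 0.1090
α₁ + 2α₂ = 1.1043
CA = 1.1043 × 2.27 = 2.51 mmol/kg

CA = 2.51 mmol/kg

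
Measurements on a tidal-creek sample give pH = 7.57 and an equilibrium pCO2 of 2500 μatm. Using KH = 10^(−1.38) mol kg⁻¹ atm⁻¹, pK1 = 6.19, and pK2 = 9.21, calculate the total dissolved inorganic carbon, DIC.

[CO2*] = KH · pCO2 = 10^(−1.38) × 2500×10^-6 = 1.042×10^-4 mol/kg
α₀ = 1/(1 + K1/[H⁺] + K1K2/[H⁺]²) = 1/(1 + 10^+1.38 + 10^-0.26) = 0.03916
DIC = [CO2*]/α₀ = 1.042×10^-4 / 0.03916 = 2.66 mmol/kg

DIC = 2.66 mmol/kg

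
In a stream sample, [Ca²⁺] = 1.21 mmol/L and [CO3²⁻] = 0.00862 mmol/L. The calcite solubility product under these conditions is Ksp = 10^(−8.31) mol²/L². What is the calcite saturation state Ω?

Ksp = 10^(−8.31) = 4.898×10^-9
Ω = [Ca²⁺][CO3²⁻]/Ksp = (1.21×10^-3)(0.00862×10^-3) / 4.898×10^-9 = 2.13

Ω = 2.13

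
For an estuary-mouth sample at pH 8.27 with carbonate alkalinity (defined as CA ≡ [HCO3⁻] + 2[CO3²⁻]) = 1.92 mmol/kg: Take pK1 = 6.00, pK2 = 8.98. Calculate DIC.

CA = [HCO3⁻] + 2[CO3²⁻] = (α₁ + 2α₂)·DIC
At pH 8.27: [H⁺]/K1 = 10^-2.27 = 0.0053703, K2/[H⁺] = 10^-0.71 = 0.19498
α₁ = 1/(1 + 0.0053703 + 0.19498) = 1/1.2004 = 0.8331; α₂ = α₁·K2/[H⁺] = 0.1624
α₁ + 2α₂ = 1.1580
DIC = CA / (α₁ + 2α₂) = 1.92 / 1.1580 = 1.66 mmol/kg

DIC = 1.66 mmol/kg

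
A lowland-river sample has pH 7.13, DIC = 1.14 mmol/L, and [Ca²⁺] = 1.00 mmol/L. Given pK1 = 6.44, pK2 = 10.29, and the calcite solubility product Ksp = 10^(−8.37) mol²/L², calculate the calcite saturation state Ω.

Ω = 0.153

α₂ = 1 / (1 + [H⁺]/K2 + [H⁺]²/(K1K2)) = 1 / (1 + 10^+3.16 + 10^+2.47)
   = 1 / (1 + 1445.4 + 295.12) = 1/1741.6 = 0.0005742
[CO3²⁻] = α₂ × DIC = 0.0005742 × 1.14 = 0.0006546 mmol/L = 0.6546 μmol/L
Ksp = 10^(−8.37) = 4.266×10^-9
Ω = [Ca²⁺][CO3²⁻]/Ksp = (1.00×10^-3)(6.546×10^-7) / 4.266×10^-9 = 0.153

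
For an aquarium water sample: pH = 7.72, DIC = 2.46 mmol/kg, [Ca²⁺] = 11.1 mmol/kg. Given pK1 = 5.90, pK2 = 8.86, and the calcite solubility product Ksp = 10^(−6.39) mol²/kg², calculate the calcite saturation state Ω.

Ω = 4.46

α₂ = 1 / (1 + [H⁺]/K2 + [H⁺]²/(K1K2)) = 1 / (1 + 10^+1.14 + 10^-0.68)
   = 1 / (1 + 13.804 + 0.20893) = 1/15.013 = 0.06661
[CO3²⁻] = α₂ × DIC = 0.06661 × 2.46 = 0.1639 mmol/kg
Ksp = 10^(−6.39) = 4.074×10^-7
Ω = [Ca²⁺][CO3²⁻]/Ksp = (11.1×10^-3)(1.639×10^-4) / 4.074×10^-7 = 4.46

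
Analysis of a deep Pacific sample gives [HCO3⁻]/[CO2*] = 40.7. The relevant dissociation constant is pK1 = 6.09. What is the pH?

From K1 = [H⁺][HCO3⁻]/[CO2*]:  pH = pK1 + log₁₀([HCO3⁻]/[CO2*])
log₁₀(40.7) = +1.610
pH = 6.09 + (+1.610) = 7.70

pH = 7.70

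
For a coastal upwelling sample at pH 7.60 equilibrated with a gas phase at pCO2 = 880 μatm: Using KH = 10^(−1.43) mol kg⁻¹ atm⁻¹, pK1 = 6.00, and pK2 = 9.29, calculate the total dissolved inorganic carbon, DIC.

[CO2*] = KH · pCO2 = 10^(−1.43) × 880×10^-6 = 3.270×10^-5 mol/kg
α₀ = 1/(1 + K1/[H⁺] + K1K2/[H⁺]²) = 1/(1 + 10^+1.60 + 10^-0.09) = 0.02402
DIC = [CO2*]/α₀ = 3.270×10^-5 / 0.02402 = 1.36 mmol/kg

DIC = 1.36 mmol/kg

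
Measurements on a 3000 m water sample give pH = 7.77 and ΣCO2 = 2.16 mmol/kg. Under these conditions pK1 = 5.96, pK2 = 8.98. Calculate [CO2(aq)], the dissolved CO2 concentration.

[CO2*] = 0.0311 mmol/kg

α₀ = 1 / (1 + K1/[H⁺] + K1K2/[H⁺]²) = 1 / (1 + 10^+1.81 + 10^+0.60)
   = 1 / (1 + 64.565 + 3.9811) = 1/69.546 = 0.01438
[CO2*] = α₀ × DIC = 0.01438 × 2.16 = 0.0311 mmol/kg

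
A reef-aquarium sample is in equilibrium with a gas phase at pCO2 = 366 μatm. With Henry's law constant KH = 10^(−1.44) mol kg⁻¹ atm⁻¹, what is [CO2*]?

KH = 10^(−1.44) = 3.631×10^-2 mol kg⁻¹ atm⁻¹
[CO2*] = KH · pCO2 = 3.631×10^-2 × 366×10^-6 atm = 1.33×10^-5 mol/kg

[CO2*] = 13.3 μmol/kg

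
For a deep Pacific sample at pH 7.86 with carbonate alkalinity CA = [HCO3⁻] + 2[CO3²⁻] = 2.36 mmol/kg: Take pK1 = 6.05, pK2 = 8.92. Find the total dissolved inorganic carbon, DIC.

CA = [HCO3⁻] + 2[CO3²⁻] = (α₁ + 2α₂)·DIC
At pH 7.86: [H⁺]/K1 = 10^-1.81 = 0.015488, K2/[H⁺] = 10^-1.06 = 0.087096
α₁ = 1/(1 + 0.015488 + 0.087096) = 1/1.1026 = 0.9070; α₂ = α₁·K2/[H⁺] = 0.07899
α₁ + 2α₂ = 1.0649
DIC = CA / (α₁ + 2α₂) = 2.36 / 1.0649 = 2.22 mmol/kg

DIC = 2.22 mmol/kg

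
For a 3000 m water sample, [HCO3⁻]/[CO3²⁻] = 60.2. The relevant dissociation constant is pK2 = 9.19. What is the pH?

pH = 7.41

From K2 = [H⁺][CO3²⁻]/[HCO3⁻]:  pH = pK2 − log₁₀([HCO3⁻]/[CO3²⁻])
log₁₀(60.2) = +1.780
pH = 9.19 − (+1.780) = 7.41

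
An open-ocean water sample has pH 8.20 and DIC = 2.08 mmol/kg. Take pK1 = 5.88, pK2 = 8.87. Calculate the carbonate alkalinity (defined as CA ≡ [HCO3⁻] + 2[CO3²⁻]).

CA = [HCO3⁻] + 2[CO3²⁻] = (α₁ + 2α₂)·DIC
At pH 8.20: [H⁺]/K1 = 10^-2.32 = 0.0047863, K2/[H⁺] = 10^-0.67 = 0.21380
α₁ = 1/(1 + 0.0047863 + 0.21380) = 1/1.2186 = 0.8206; α₂ = α₁·K2/[H⁺] = 0.1754
α₁ + 2α₂ = 1.1715
CA = 1.1715 × 2.08 = 2.44 mmol/kg

CA = 2.44 mmol/kg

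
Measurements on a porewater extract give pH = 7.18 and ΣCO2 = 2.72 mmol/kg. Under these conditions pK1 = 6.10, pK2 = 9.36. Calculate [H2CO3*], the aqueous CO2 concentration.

α₀ = 1 / (1 + K1/[H⁺] + K1K2/[H⁺]²) = 1 / (1 + 10^+1.08 + 10^-1.10)
   = 1 / (1 + 12.023 + 0.079433) = 1/13.102 = 0.07632
[CO2*] = α₀ × DIC = 0.07632 × 2.72 = 0.208 mmol/kg

[CO2*] = 0.208 mmol/kg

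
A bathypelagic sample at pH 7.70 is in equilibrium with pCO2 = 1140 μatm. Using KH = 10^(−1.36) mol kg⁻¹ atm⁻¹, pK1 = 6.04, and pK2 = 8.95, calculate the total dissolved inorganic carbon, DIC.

DIC = 2.45 mmol/kg

[CO2*] = KH · pCO2 = 10^(−1.36) × 1140×10^-6 = 4.976×10^-5 mol/kg
α₀ = 1/(1 + K1/[H⁺] + K1K2/[H⁺]²) = 1/(1 + 10^+1.66 + 10^+0.41) = 0.02029
DIC = [CO2*]/α₀ = 4.976×10^-5 / 0.02029 = 2.45 mmol/kg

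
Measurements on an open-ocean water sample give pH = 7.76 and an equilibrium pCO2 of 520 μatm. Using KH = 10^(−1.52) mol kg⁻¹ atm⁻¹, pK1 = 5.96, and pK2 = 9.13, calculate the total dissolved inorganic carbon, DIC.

[CO2*] = KH · pCO2 = 10^(−1.52) × 520×10^-6 = 1.570×10^-5 mol/kg
α₀ = 1/(1 + K1/[H⁺] + K1K2/[H⁺]²) = 1/(1 + 10^+1.80 + 10^+0.43) = 0.01497
DIC = [CO2*]/α₀ = 1.570×10^-5 / 0.01497 = 1.05 mmol/kg

DIC = 1.05 mmol/kg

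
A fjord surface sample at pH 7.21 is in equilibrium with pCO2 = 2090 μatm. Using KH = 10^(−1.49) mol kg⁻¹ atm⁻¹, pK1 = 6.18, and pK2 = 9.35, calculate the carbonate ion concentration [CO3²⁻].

[CO3²⁻] = 5.25 μmol/kg

[CO2*] = KH · pCO2 = 10^(−1.49) × 2090×10^-6 = 6.763×10^-5 mol/kg
α₀ = 1/(1 + K1/[H⁺] + K1K2/[H⁺]²) = 1/(1 + 10^+1.03 + 10^-1.11) = 0.08480
DIC = [CO2*]/α₀ = 6.763×10^-5 / 0.08480 = 0.7976 mmol/kg
[CO3²⁻] = α₂·DIC; α₂ = 0.006582, so [CO3²⁻] = 0.006582 × 0.7976 = 0.00525 mmol/kg = 5.25 μmol/kg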